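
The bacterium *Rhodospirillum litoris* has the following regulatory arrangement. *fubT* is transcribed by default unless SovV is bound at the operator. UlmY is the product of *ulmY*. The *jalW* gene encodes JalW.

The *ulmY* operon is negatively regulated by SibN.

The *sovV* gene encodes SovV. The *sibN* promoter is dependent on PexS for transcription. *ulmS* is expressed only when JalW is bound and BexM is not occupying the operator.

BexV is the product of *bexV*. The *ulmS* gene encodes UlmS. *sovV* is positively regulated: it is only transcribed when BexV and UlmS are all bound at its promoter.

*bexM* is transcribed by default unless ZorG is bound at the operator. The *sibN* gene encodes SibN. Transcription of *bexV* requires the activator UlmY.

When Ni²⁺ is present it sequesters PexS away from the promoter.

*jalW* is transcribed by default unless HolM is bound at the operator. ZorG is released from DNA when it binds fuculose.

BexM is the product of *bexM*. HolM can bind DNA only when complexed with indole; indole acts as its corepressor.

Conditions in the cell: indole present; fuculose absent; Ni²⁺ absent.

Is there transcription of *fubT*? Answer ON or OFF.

Ni²⁺ is absent, so PexS is active.
No repressor is bound and PexS is active, so *sibN* is transcribed.
So SibN is produced and active.
With repressor SibN bound, *ulmY* is not transcribed.
So UlmY is not produced.
Required activator UlmY is absent, so *bexV* is not transcribed.
So BexV is not produced.
Fuculose is absent, so ZorG is active.
With repressor ZorG bound, *bexM* is not transcribed.
So BexM is not produced.
Indole is present, so HolM is active.
With repressor HolM bound, *jalW* is not transcribed.
So JalW is not produced.
Required activator JalW is absent, so *ulmS* is not transcribed.
So UlmS is not produced.
Required activator BexV is absent, so *sovV* is not transcribed.
So SovV is not produced.
With no repressor bound, *fubT* is transcribed.

ON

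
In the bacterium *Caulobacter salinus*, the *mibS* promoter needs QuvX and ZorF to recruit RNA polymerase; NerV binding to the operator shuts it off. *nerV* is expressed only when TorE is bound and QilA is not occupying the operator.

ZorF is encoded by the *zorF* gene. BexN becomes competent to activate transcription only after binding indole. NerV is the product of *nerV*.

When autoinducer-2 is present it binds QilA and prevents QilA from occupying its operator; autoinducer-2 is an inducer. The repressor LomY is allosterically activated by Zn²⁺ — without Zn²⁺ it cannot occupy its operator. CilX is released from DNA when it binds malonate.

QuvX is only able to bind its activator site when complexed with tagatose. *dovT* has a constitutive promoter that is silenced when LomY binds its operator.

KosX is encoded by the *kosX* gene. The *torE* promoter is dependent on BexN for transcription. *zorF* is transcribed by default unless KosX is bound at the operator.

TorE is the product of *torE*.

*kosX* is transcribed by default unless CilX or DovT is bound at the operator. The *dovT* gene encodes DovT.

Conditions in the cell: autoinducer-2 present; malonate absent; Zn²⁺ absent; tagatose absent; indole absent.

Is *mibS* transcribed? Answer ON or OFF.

Tagatose is absent, so QuvX is inactive.
Malonate is absent, so CilX is active.
Zn²⁺ is absent, so LomY is inactive.
With no repressor bound, *dovT* is transcribed.
So DovT is produced and active.
With repressor CilX bound, *kosX* is not transcribed.
So KosX is not produced.
With no repressor bound, *zorF* is transcribed.
So ZorF is produced and active.
Indole is absent, so BexN is inactive.
Required activator BexN is absent, so *torE* is not transcribed.
So TorE is not produced.
Autoinducer-2 is present, so QilA is inactive.
Required activator TorE is absent, so *nerV* is not transcribed.
So NerV is not produced.
Required activator QuvX is absent, so *mibS* is not transcribed.

OFF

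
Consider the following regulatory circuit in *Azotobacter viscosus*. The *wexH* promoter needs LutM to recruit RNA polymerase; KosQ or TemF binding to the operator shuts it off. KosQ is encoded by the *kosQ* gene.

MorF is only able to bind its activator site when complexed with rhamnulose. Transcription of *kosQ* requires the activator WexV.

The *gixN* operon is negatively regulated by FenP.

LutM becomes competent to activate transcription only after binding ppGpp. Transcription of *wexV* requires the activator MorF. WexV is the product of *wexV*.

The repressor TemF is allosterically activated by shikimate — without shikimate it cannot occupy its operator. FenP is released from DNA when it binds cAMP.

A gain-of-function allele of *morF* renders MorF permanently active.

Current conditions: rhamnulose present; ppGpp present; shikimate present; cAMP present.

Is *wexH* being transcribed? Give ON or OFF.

MorF is constitutively active in this strain.
No repressor is bound and MorF is active, so *wexV* is transcribed.
So WexV is produced and active.
No repressor is bound and WexV is active, so *kosQ* is transcribed.
So KosQ is produced and active.
Shikimate is present, so TemF is active.
ppGpp is present, so LutM is active.
With repressor KosQ bound, *wexH* is not transcribed.

OFF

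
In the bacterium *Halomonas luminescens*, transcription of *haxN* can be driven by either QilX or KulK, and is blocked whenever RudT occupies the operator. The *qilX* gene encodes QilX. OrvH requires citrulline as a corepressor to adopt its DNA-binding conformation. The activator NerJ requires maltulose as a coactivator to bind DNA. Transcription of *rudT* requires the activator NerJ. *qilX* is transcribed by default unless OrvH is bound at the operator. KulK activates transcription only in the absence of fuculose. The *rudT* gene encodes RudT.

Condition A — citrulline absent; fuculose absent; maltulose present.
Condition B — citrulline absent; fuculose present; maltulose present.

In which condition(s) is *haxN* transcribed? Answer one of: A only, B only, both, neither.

neither

Condition A:
Citrulline is absent, so OrvH is inactive.
With no repressor bound, *qilX* is transcribed.
So QilX is produced and active.
Fuculose is absent, so KulK is active.
Maltulose is present, so NerJ is active.
No repressor is bound and NerJ is active, so *rudT* is transcribed.
So RudT is produced and active.
With repressor RudT bound, *haxN* is not transcribed.
→ *haxN* is OFF in A.
Condition B:
Citrulline is absent, so OrvH is inactive.
With no repressor bound, *qilX* is transcribed.
So QilX is produced and active.
Fuculose is present, so KulK is inactive.
Maltulose is present, so NerJ is active.
No repressor is bound and NerJ is active, so *rudT* is transcribed.
So RudT is produced and active.
With repressor RudT bound, *haxN* is not transcribed.
→ *haxN* is OFF in B.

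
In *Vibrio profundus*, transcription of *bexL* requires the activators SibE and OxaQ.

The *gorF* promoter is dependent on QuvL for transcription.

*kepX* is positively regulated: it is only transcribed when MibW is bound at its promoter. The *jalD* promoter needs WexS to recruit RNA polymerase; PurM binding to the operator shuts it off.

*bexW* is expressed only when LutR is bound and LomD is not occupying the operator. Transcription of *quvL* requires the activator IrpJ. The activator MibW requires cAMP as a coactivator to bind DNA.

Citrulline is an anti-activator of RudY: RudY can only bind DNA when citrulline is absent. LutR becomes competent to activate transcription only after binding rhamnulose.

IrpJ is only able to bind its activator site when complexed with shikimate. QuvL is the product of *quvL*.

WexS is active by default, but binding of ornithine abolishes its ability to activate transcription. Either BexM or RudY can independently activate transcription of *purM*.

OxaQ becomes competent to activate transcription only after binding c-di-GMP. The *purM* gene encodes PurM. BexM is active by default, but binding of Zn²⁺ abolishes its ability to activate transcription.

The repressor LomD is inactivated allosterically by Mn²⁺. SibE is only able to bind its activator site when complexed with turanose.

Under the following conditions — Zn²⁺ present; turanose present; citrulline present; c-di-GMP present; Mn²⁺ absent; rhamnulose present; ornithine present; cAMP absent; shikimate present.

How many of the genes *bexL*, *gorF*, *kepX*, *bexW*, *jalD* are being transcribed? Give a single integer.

2

Turanose is present, so SibE is active.
c-di-GMP is present, so OxaQ is active.
No repressor is bound and SibE and OxaQ are active, so *bexL* is transcribed.
→ *bexL* is ON.
Shikimate is present, so IrpJ is active.
No repressor is bound and IrpJ is active, so *quvL* is transcribed.
So QuvL is produced and active.
No repressor is bound and QuvL is active, so *gorF* is transcribed.
→ *gorF* is ON.
cAMP is absent, so MibW is inactive.
Required activator MibW is absent, so *kepX* is not transcribed.
→ *kepX* is OFF.
Mn²⁺ is absent, so LomD is active.
Rhamnulose is present, so LutR is active.
With repressor LomD bound, *bexW* is not transcribed.
→ *bexW* is OFF.
Ornithine is present, so WexS is inactive.
Zn²⁺ is present, so BexM is inactive.
Citrulline is present, so RudY is inactive.
No activator is available at the *purM* promoter, so *purM* is not transcribed.
So PurM is not produced.
Required activator WexS is absent, so *jalD* is not transcribed.
→ *jalD* is OFF.
2 of the 5 genes are transcribed.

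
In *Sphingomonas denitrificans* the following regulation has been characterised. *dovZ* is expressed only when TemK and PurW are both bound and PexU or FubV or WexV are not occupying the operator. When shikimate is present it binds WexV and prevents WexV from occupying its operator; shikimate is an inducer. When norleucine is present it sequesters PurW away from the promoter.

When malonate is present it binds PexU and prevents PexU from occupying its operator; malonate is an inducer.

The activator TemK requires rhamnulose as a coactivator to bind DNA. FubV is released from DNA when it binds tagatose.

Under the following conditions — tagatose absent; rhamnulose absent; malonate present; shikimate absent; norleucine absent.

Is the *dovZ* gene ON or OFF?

OFF

Malonate is present, so PexU is inactive.
Rhamnulose is absent, so TemK is inactive.
Norleucine is absent, so PurW is active.
Tagatose is absent, so FubV is active.
Shikimate is absent, so WexV is active.
With repressor FubV bound, *dovZ* is not transcribed.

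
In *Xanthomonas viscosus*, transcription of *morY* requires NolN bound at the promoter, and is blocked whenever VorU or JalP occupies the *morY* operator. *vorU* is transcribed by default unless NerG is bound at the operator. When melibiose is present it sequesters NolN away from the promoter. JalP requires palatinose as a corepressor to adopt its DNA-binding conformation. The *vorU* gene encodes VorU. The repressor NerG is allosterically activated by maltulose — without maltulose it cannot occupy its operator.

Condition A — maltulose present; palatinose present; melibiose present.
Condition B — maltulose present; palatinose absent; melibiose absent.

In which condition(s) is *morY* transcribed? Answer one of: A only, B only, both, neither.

Condition A:
Maltulose is present, so NerG is active.
With repressor NerG bound, *vorU* is not transcribed.
So VorU is not produced.
Palatinose is present, so JalP is active.
Melibiose is present, so NolN is inactive.
With repressor JalP bound, *morY* is not transcribed.
→ *morY* is OFF in A.
Condition B:
Maltulose is present, so NerG is active.
With repressor NerG bound, *vorU* is not transcribed.
So VorU is not produced.
Palatinose is absent, so JalP is inactive.
Melibiose is absent, so NolN is active.
No repressor is bound and NolN is active, so *morY* is transcribed.
→ *morY* is ON in B.

B only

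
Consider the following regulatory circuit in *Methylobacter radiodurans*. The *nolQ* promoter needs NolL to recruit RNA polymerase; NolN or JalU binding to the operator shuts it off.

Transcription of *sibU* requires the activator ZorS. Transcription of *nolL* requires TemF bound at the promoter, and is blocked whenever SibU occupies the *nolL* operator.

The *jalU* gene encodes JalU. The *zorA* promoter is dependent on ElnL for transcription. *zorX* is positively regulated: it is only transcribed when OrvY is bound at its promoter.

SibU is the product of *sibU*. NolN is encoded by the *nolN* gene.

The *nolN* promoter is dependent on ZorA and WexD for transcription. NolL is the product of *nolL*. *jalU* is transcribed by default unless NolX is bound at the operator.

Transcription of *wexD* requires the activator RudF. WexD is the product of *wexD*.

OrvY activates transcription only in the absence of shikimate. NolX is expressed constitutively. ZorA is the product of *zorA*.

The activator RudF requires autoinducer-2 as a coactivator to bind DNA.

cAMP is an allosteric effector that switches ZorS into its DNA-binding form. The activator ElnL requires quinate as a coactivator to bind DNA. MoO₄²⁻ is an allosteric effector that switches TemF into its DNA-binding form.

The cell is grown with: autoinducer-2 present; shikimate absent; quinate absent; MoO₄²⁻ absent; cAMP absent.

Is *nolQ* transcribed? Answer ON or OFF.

OFF

MoO₄²⁻ is absent, so TemF is inactive.
cAMP is absent, so ZorS is inactive.
Required activator ZorS is absent, so *sibU* is not transcribed.
So SibU is not produced.
Required activator TemF is absent, so *nolL* is not transcribed.
So NolL is not produced.
Quinate is absent, so ElnL is inactive.
Required activator ElnL is absent, so *zorA* is not transcribed.
So ZorA is not produced.
Autoinducer-2 is present, so RudF is active.
No repressor is bound and RudF is active, so *wexD* is transcribed.
So WexD is produced and active.
Required activator ZorA is absent, so *nolN* is not transcribed.
So NolN is not produced.
NolX is produced constitutively and is active.
With repressor NolX bound, *jalU* is not transcribed.
So JalU is not produced.
Required activator NolL is absent, so *nolQ* is not transcribed.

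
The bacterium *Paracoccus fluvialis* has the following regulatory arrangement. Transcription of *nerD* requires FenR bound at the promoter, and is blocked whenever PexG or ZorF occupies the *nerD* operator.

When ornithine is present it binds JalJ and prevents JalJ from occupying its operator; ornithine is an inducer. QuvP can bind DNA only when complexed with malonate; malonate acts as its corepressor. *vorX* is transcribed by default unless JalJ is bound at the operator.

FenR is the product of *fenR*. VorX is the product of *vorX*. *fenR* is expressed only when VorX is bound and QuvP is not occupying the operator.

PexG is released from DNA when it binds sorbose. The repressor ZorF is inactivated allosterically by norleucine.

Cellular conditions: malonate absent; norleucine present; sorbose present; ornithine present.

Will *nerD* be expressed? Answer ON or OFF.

ON

Sorbose is present, so PexG is inactive.
Malonate is absent, so QuvP is inactive.
Ornithine is present, so JalJ is inactive.
With no repressor bound, *vorX* is transcribed.
So VorX is produced and active.
No repressor is bound and VorX is active, so *fenR* is transcribed.
So FenR is produced and active.
Norleucine is present, so ZorF is inactive.
No repressor is bound and FenR is active, so *nerD* is transcribed.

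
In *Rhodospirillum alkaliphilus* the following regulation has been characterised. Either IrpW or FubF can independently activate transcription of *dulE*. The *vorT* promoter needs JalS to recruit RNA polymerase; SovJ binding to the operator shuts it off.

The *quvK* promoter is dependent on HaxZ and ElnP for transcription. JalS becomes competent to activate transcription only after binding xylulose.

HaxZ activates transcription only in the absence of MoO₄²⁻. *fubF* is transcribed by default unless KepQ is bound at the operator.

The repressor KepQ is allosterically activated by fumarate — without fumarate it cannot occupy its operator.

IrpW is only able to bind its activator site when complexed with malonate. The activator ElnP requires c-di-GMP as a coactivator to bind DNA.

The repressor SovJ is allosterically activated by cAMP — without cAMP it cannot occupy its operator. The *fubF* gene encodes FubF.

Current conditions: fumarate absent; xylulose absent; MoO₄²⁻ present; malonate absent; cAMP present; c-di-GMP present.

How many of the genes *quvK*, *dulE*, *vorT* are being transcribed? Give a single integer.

1

MoO₄²⁻ is present, so HaxZ is inactive.
c-di-GMP is present, so ElnP is active.
Required activator HaxZ is absent, so *quvK* is not transcribed.
→ *quvK* is OFF.
Malonate is absent, so IrpW is inactive.
Fumarate is absent, so KepQ is inactive.
With no repressor bound, *fubF* is transcribed.
So FubF is produced and active.
Activator FubF is present, so *dulE* is transcribed.
→ *dulE* is ON.
Xylulose is absent, so JalS is inactive.
cAMP is present, so SovJ is active.
With repressor SovJ bound, *vorT* is not transcribed.
→ *vorT* is OFF.
1 of the 3 genes is transcribed.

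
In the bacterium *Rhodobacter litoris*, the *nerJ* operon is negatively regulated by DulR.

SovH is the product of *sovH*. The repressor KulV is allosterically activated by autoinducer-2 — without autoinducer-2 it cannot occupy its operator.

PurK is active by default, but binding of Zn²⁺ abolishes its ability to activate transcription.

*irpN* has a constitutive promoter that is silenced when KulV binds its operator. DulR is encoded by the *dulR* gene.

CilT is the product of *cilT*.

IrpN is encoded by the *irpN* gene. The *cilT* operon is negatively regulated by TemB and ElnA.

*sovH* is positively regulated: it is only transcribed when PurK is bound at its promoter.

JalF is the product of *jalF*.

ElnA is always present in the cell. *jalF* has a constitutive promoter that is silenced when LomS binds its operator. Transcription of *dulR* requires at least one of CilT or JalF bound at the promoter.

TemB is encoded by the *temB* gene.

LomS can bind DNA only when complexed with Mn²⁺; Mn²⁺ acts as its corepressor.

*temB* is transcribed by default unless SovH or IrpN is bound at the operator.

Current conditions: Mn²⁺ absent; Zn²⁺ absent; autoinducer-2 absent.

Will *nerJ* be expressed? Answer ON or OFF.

OFF

Zn²⁺ is absent, so PurK is active.
No repressor is bound and PurK is active, so *sovH* is transcribed.
So SovH is produced and active.
Autoinducer-2 is absent, so KulV is inactive.
With no repressor bound, *irpN* is transcribed.
So IrpN is produced and active.
With repressor SovH bound, *temB* is not transcribed.
So TemB is not produced.
ElnA is produced constitutively and is active.
With repressor ElnA bound, *cilT* is not transcribed.
So CilT is not produced.
Mn²⁺ is absent, so LomS is inactive.
With no repressor bound, *jalF* is transcribed.
So JalF is produced and active.
Activator JalF is present, so *dulR* is transcribed.
So DulR is produced and active.
With repressor DulR bound, *nerJ* is not transcribed.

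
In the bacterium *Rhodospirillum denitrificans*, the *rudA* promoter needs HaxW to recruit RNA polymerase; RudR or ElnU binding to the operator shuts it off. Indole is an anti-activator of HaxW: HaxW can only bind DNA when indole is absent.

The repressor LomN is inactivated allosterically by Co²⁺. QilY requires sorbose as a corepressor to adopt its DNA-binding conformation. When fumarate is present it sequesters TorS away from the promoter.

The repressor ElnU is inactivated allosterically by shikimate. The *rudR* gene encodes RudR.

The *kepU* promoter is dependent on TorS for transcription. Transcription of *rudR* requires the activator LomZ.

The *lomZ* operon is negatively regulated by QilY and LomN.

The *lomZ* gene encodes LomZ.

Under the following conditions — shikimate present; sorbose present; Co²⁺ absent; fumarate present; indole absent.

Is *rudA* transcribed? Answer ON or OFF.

Sorbose is present, so QilY is active.
Co²⁺ is absent, so LomN is active.
With repressor QilY bound, *lomZ* is not transcribed.
So LomZ is not produced.
Required activator LomZ is absent, so *rudR* is not transcribed.
So RudR is not produced.
Indole is absent, so HaxW is active.
Shikimate is present, so ElnU is inactive.
No repressor is bound and HaxW is active, so *rudA* is transcribed.

ON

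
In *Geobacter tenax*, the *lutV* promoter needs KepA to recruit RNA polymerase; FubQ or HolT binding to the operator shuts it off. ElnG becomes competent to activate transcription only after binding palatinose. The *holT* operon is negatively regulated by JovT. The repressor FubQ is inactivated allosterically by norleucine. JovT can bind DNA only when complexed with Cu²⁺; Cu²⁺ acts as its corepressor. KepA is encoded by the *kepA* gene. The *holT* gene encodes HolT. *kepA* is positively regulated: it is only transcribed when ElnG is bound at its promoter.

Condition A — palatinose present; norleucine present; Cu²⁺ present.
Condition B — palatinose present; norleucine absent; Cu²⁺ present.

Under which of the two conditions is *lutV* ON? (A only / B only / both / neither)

Condition A:
Palatinose is present, so ElnG is active.
No repressor is bound and ElnG is active, so *kepA* is transcribed.
So KepA is produced and active.
Norleucine is present, so FubQ is inactive.
Cu²⁺ is present, so JovT is active.
With repressor JovT bound, *holT* is not transcribed.
So HolT is not produced.
No repressor is bound and KepA is active, so *lutV* is transcribed.
→ *lutV* is ON in A.
Condition B:
Palatinose is present, so ElnG is active.
No repressor is bound and ElnG is active, so *kepA* is transcribed.
So KepA is produced and active.
Norleucine is absent, so FubQ is active.
Cu²⁺ is present, so JovT is active.
With repressor JovT bound, *holT* is not transcribed.
So HolT is not produced.
With repressor FubQ bound, *lutV* is not transcribed.
→ *lutV* is OFF in B.

A only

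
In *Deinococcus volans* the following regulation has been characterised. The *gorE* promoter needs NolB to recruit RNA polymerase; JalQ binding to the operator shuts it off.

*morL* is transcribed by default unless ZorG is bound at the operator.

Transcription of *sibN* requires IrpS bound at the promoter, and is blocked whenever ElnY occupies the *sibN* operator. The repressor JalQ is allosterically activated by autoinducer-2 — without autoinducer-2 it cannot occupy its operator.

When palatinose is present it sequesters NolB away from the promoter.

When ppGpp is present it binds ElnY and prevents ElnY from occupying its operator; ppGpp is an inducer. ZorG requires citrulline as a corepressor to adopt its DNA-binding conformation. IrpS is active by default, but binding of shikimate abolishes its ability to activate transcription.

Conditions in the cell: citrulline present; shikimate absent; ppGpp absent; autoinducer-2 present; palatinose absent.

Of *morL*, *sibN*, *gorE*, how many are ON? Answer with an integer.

Citrulline is present, so ZorG is active.
With repressor ZorG bound, *morL* is not transcribed.
→ *morL* is OFF.
Shikimate is absent, so IrpS is active.
ppGpp is absent, so ElnY is active.
With repressor ElnY bound, *sibN* is not transcribed.
→ *sibN* is OFF.
Autoinducer-2 is present, so JalQ is active.
Palatinose is absent, so NolB is active.
With repressor JalQ bound, *gorE* is not transcribed.
→ *gorE* is OFF.
0 of the 3 genes are transcribed.

0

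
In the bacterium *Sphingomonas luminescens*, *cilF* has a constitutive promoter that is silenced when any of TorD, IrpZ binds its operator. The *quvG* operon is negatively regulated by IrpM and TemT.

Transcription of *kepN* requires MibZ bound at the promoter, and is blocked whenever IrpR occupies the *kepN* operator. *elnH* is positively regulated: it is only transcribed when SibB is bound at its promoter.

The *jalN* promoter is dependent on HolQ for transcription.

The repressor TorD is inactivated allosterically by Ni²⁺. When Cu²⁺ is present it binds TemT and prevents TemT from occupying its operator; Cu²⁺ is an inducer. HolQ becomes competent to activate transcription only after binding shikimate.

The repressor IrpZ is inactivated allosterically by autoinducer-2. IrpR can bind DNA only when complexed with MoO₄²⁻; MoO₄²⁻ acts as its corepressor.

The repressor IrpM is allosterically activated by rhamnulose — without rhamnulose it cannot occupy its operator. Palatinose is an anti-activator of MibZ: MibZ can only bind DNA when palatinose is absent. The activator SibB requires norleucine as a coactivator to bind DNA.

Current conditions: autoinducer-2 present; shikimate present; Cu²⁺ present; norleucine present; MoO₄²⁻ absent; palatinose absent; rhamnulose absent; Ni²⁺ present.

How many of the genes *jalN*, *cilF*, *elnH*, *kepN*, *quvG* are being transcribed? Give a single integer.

Shikimate is present, so HolQ is active.
No repressor is bound and HolQ is active, so *jalN* is transcribed.
→ *jalN* is ON.
Ni²⁺ is present, so TorD is inactive.
Autoinducer-2 is present, so IrpZ is inactive.
With no repressor bound, *cilF* is transcribed.
→ *cilF* is ON.
Norleucine is present, so SibB is active.
No repressor is bound and SibB is active, so *elnH* is transcribed.
→ *elnH* is ON.
Palatinose is absent, so MibZ is active.
MoO₄²⁻ is absent, so IrpR is inactive.
No repressor is bound and MibZ is active, so *kepN* is transcribed.
→ *kepN* is ON.
Rhamnulose is absent, so IrpM is inactive.
Cu²⁺ is present, so TemT is inactive.
With no repressor bound, *quvG* is transcribed.
→ *quvG* is ON.
5 of the 5 genes are transcribed.

5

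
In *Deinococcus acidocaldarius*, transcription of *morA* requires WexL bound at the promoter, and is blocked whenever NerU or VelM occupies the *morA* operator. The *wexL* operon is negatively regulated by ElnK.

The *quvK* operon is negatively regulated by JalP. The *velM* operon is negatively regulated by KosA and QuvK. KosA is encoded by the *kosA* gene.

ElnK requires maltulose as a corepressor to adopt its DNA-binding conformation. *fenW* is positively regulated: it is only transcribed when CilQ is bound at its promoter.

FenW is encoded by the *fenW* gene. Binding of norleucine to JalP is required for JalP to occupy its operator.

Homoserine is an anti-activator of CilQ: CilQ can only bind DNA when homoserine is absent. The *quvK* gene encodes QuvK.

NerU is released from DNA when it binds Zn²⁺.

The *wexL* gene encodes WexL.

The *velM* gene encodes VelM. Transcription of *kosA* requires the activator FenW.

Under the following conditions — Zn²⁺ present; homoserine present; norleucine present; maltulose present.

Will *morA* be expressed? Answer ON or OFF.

OFF

Maltulose is present, so ElnK is active.
With repressor ElnK bound, *wexL* is not transcribed.
So WexL is not produced.
Zn²⁺ is present, so NerU is inactive.
Homoserine is present, so CilQ is inactive.
Required activator CilQ is absent, so *fenW* is not transcribed.
So FenW is not produced.
Required activator FenW is absent, so *kosA* is not transcribed.
So KosA is not produced.
Norleucine is present, so JalP is active.
With repressor JalP bound, *quvK* is not transcribed.
So QuvK is not produced.
With no repressor bound, *velM* is transcribed.
So VelM is produced and active.
With repressor VelM bound, *morA* is not transcribed.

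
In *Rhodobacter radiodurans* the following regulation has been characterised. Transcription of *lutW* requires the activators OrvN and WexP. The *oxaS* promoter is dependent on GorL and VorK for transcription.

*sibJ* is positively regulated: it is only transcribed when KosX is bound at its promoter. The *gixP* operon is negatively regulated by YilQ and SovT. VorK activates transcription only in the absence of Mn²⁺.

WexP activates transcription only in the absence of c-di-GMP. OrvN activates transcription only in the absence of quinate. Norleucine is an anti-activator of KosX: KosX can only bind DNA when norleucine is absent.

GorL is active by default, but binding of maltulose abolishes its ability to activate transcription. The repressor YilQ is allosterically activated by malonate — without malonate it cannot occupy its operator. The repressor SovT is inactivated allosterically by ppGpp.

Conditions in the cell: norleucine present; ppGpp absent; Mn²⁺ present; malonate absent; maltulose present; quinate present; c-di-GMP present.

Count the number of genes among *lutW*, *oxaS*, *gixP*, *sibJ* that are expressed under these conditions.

0

Quinate is present, so OrvN is inactive.
c-di-GMP is present, so WexP is inactive.
Required activator OrvN is absent, so *lutW* is not transcribed.
→ *lutW* is OFF.
Maltulose is present, so GorL is inactive.
Mn²⁺ is present, so VorK is inactive.
Required activator GorL is absent, so *oxaS* is not transcribed.
→ *oxaS* is OFF.
Malonate is absent, so YilQ is inactive.
ppGpp is absent, so SovT is active.
With repressor SovT bound, *gixP* is not transcribed.
→ *gixP* is OFF.
Norleucine is present, so KosX is inactive.
Required activator KosX is absent, so *sibJ* is not transcribed.
→ *sibJ* is OFF.
0 of the 4 genes are transcribed.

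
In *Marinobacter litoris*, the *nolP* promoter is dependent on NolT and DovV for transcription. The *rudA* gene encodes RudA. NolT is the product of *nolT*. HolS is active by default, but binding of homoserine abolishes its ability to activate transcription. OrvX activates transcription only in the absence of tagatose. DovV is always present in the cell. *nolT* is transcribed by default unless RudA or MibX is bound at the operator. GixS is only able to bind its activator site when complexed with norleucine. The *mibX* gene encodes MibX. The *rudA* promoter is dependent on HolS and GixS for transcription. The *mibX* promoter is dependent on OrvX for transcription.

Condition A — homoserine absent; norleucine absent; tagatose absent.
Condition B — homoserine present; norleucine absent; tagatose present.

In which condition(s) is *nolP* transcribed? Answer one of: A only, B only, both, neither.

Condition A:
Homoserine is absent, so HolS is active.
Norleucine is absent, so GixS is inactive.
Required activator GixS is absent, so *rudA* is not transcribed.
So RudA is not produced.
Tagatose is absent, so OrvX is active.
No repressor is bound and OrvX is active, so *mibX* is transcribed.
So MibX is produced and active.
With repressor MibX bound, *nolT* is not transcribed.
So NolT is not produced.
DovV is produced constitutively and is active.
Required activator NolT is absent, so *nolP* is not transcribed.
→ *nolP* is OFF in A.
Condition B:
Homoserine is present, so HolS is inactive.
Norleucine is absent, so GixS is inactive.
Required activator HolS is absent, so *rudA* is not transcribed.
So RudA is not produced.
Tagatose is present, so OrvX is inactive.
Required activator OrvX is absent, so *mibX* is not transcribed.
So MibX is not produced.
With no repressor bound, *nolT* is transcribed.
So NolT is produced and active.
DovV is produced constitutively and is active.
No repressor is bound and NolT and DovV are active, so *nolP* is transcribed.
→ *nolP* is ON in B.

B only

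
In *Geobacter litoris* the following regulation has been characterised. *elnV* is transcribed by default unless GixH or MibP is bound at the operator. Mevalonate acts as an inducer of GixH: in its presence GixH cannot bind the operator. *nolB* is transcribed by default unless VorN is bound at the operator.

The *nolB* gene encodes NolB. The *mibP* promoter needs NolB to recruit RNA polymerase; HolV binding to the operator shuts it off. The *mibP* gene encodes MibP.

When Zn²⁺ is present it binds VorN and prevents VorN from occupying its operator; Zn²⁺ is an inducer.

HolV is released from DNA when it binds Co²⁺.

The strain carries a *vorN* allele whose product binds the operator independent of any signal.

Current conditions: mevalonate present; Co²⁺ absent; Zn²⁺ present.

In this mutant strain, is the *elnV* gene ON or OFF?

ON

Mevalonate is present, so GixH is inactive.
Co²⁺ is absent, so HolV is active.
VorN is constitutively active in this strain.
With repressor VorN bound, *nolB* is not transcribed.
So NolB is not produced.
With repressor HolV bound, *mibP* is not transcribed.
So MibP is not produced.
With no repressor bound, *elnV* is transcribed.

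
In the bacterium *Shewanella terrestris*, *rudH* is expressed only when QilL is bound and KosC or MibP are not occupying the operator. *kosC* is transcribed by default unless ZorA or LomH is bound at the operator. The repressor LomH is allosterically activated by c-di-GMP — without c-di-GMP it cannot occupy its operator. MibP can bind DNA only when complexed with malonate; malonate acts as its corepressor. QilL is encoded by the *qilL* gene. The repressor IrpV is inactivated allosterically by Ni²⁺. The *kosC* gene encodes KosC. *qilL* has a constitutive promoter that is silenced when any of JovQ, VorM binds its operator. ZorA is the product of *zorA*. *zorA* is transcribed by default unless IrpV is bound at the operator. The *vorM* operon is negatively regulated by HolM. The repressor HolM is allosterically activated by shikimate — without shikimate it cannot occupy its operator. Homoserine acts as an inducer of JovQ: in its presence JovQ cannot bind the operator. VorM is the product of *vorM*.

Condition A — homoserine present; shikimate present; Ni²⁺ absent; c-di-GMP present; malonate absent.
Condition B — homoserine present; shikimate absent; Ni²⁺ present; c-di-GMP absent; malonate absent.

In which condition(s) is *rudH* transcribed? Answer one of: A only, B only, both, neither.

Condition A:
Homoserine is present, so JovQ is inactive.
Shikimate is present, so HolM is active.
With repressor HolM bound, *vorM* is not transcribed.
So VorM is not produced.
With no repressor bound, *qilL* is transcribed.
So QilL is produced and active.
Ni²⁺ is absent, so IrpV is active.
With repressor IrpV bound, *zorA* is not transcribed.
So ZorA is not produced.
c-di-GMP is present, so LomH is active.
With repressor LomH bound, *kosC* is not transcribed.
So KosC is not produced.
Malonate is absent, so MibP is inactive.
No repressor is bound and QilL is active, so *rudH* is transcribed.
→ *rudH* is ON in A.
Condition B:
Homoserine is present, so JovQ is inactive.
Shikimate is absent, so HolM is inactive.
With no repressor bound, *vorM* is transcribed.
So VorM is produced and active.
With repressor VorM bound, *qilL* is not transcribed.
So QilL is not produced.
Ni²⁺ is present, so IrpV is inactive.
With no repressor bound, *zorA* is transcribed.
So ZorA is produced and active.
c-di-GMP is absent, so LomH is inactive.
With repressor ZorA bound, *kosC* is not transcribed.
So KosC is not produced.
Malonate is absent, so MibP is inactive.
Required activator QilL is absent, so *rudH* is not transcribed.
→ *rudH* is OFF in B.

A only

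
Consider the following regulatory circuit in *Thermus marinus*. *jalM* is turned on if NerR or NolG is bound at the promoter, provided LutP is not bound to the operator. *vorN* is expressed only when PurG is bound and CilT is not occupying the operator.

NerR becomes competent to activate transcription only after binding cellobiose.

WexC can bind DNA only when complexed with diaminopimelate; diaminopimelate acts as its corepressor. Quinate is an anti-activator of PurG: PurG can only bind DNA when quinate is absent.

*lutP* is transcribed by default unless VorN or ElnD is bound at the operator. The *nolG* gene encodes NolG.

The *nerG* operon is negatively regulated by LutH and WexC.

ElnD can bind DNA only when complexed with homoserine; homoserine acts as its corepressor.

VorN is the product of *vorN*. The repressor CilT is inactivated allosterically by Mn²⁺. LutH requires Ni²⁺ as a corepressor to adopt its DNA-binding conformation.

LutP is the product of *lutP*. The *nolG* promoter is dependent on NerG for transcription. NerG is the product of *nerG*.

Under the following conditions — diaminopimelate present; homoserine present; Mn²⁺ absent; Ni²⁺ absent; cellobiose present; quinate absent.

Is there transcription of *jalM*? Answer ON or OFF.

Cellobiose is present, so NerR is active.
Mn²⁺ is absent, so CilT is active.
Quinate is absent, so PurG is active.
With repressor CilT bound, *vorN* is not transcribed.
So VorN is not produced.
Homoserine is present, so ElnD is active.
With repressor ElnD bound, *lutP* is not transcribed.
So LutP is not produced.
Ni²⁺ is absent, so LutH is inactive.
Diaminopimelate is present, so WexC is active.
With repressor WexC bound, *nerG* is not transcribed.
So NerG is not produced.
Required activator NerG is absent, so *nolG* is not transcribed.
So NolG is not produced.
Activator NerR is present, so *jalM* is transcribed.

ON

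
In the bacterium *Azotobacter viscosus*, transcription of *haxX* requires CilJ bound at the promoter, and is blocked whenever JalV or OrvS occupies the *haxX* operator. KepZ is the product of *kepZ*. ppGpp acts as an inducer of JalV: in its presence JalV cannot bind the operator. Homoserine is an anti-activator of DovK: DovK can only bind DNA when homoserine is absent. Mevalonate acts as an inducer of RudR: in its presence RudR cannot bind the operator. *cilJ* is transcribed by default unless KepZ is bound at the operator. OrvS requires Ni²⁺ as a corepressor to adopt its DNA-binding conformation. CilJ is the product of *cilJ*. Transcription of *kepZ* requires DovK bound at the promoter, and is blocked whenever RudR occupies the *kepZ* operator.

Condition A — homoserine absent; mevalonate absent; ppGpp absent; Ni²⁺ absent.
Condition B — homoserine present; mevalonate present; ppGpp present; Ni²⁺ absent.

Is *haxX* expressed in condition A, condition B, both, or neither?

B only

Condition A:
Homoserine is absent, so DovK is active.
Mevalonate is absent, so RudR is active.
With repressor RudR bound, *kepZ* is not transcribed.
So KepZ is not produced.
With no repressor bound, *cilJ* is transcribed.
So CilJ is produced and active.
ppGpp is absent, so JalV is active.
Ni²⁺ is absent, so OrvS is inactive.
With repressor JalV bound, *haxX* is not transcribed.
→ *haxX* is OFF in A.
Condition B:
Homoserine is present, so DovK is inactive.
Mevalonate is present, so RudR is inactive.
Required activator DovK is absent, so *kepZ* is not transcribed.
So KepZ is not produced.
With no repressor bound, *cilJ* is transcribed.
So CilJ is produced and active.
ppGpp is present, so JalV is inactive.
Ni²⁺ is absent, so OrvS is inactive.
No repressor is bound and CilJ is active, so *haxX* is transcribed.
→ *haxX* is ON in B.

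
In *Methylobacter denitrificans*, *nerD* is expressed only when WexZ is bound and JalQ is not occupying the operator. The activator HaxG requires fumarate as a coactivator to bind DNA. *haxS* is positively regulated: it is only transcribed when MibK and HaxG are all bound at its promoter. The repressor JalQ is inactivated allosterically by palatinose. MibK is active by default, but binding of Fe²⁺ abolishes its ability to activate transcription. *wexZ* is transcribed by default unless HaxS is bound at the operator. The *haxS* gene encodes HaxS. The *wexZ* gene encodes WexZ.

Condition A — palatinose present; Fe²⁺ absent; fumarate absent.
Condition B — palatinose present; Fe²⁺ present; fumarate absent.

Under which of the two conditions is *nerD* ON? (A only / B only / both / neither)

Condition A:
Palatinose is present, so JalQ is inactive.
Fe²⁺ is absent, so MibK is active.
Fumarate is absent, so HaxG is inactive.
Required activator HaxG is absent, so *haxS* is not transcribed.
So HaxS is not produced.
With no repressor bound, *wexZ* is transcribed.
So WexZ is produced and active.
No repressor is bound and WexZ is active, so *nerD* is transcribed.
→ *nerD* is ON in A.
Condition B:
Palatinose is present, so JalQ is inactive.
Fe²⁺ is present, so MibK is inactive.
Fumarate is absent, so HaxG is inactive.
Required activator MibK is absent, so *haxS* is not transcribed.
So HaxS is not produced.
With no repressor bound, *wexZ* is transcribed.
So WexZ is produced and active.
No repressor is bound and WexZ is active, so *nerD* is transcribed.
→ *nerD* is ON in B.

both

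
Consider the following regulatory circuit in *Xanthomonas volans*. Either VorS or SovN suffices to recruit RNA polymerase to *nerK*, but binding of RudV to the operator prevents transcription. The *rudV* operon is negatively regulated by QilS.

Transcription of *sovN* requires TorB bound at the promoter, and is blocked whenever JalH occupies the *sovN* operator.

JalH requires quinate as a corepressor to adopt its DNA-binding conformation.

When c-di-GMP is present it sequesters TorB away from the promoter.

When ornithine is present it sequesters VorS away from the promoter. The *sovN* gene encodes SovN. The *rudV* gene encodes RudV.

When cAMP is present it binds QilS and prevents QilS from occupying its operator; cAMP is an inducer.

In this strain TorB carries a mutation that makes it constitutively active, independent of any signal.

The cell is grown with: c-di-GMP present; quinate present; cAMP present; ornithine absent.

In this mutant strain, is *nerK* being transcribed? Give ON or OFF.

OFF

cAMP is present, so QilS is inactive.
With no repressor bound, *rudV* is transcribed.
So RudV is produced and active.
Ornithine is absent, so VorS is active.
TorB is constitutively active in this strain.
Quinate is present, so JalH is active.
With repressor JalH bound, *sovN* is not transcribed.
So SovN is not produced.
With repressor RudV bound, *nerK* is not transcribed.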